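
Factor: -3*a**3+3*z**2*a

3*a*(z-a)*(z+a)

Factor out 3*a, leaving z**2-a**2, which is a difference of two squares.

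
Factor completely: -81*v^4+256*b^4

(4*b+3*v)*(4*b-3*v)*(16*b^2+9*v^2)

Write as (16*b^2)² − (9*v^2)², then factor 16*b^2-9*v^2 once more.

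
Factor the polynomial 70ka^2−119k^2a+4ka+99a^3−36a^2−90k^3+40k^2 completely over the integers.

Group: 10k(−9k^2−20ka+4k−11a^2+4a) − 9a(−9k^2−20ka+4k−11a^2+4a); both groups contain (−9k^2−20ka+4k−11a^2+4a), so (10k−9a) is a factor with cofactor −9k^2−20ka+4k−11a^2+4a.
The cofactor groups again: −9k^2−20ka+4k−11a^2+4a = −k(9k+11a−4) − a(9k+11a−4); both groups contain (9k+11a−4), giving −(k+a)(9k+11a−4).

−(10k−9a)(9k+11a−4)(k+a)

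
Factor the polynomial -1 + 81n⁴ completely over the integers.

(3n + 1)(3n - 1)(9n² + 1)

Write as (9n²)² − (1)², then factor 9n² - 1 once more.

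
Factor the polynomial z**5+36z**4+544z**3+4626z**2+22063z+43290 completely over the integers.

(z+13)(z+5)(z+9)(z**2+9z+74)

Testing divisors of the constant over divisors of the leading coefficient, z = -9 is a root, giving the factor (z+9) and quotient z**4+27z**3+301z**2+1917z+4810.
Continuing, z = -13 is a root, so (z+13) is a factor; dividing leaves z**3+14z**2+119z+370.
Continuing, z = -5 is a root, so (z+5) is a factor; dividing leaves z**2+9z+74.
The quadratic z**2+9z+74 has discriminant -215 < 0 and is irreducible over ℤ.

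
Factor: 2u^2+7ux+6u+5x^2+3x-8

Group: 2u(u+x-1) + (5x+8)(u+x-1); both groups contain (u+x-1).

(2u+5x+8)(u+x-1)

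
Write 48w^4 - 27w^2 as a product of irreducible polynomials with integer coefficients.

Pull out the common factor 3w^2; 16w^2 - 9 is a difference of squares.

3w^2(4w + 3)(4w - 3)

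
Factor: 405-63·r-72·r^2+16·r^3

Trying the rational-root candidates, r = -9/4 is a root, so (4·r+9) divides it; the quotient is 4·r^2-27·r+45.
The remaining quadratic factors as (4·r-15)(r-3).

(4·r+9)·(4·r-15)·(r-3)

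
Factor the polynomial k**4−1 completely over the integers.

Difference of squares twice: with A = k and B = 1, A⁴ − B⁴ = (A² − B²)(A² + B²), and A² − B² factors again.

(k+1)(k−1)(k**2+1)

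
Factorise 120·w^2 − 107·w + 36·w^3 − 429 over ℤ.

(6·w + 13)·(6·w − 11)·(w + 3)

By the rational root theorem, w = −3 is a root, giving the factor (w + 3) and quotient 36·w^2 + 12·w − 143.
The remaining quadratic factors as (6·w − 11)(6·w + 13).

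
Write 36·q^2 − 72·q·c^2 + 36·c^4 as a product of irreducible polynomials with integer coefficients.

Every term has a factor of 36; factoring it out leaves q^2 − 2·q·c^2 + c^4.
Recognize a perfect-square trinomial with the parts q and c^2.

36·(q − c^2)^2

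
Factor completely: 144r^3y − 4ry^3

4ry(6r + y)(6r − y)

Factor out 4ry, leaving 36r^2 − y^2, which is a difference of two squares.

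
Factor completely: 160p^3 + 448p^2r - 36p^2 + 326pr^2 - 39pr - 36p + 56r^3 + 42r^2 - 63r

(4p + 7r)(5p + 4r - 3)(8p + 2r + 3)

Group: 4p(40p^2 + 42pr - 9p + 8r^2 + 6r - 9) + 7r(40p^2 + 42pr - 9p + 8r^2 + 6r - 9); both groups contain (40p^2 + 42pr - 9p + 8r^2 + 6r - 9), so (4p + 7r) is a factor with cofactor 40p^2 + 42pr - 9p + 8r^2 + 6r - 9.
The cofactor groups again: 40p^2 + 42pr - 9p + 8r^2 + 6r - 9 = 8p(5p + 4r - 3) + (2r + 3)(5p + 4r - 3); both groups contain (5p + 4r - 3), giving (8p + 2r + 3)(5p + 4r - 3).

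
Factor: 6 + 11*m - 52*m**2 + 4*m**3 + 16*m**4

Trying the rational-root candidates, m = -2 is a root, giving the factor (m + 2) and quotient 16*m**3 - 28*m**2 + 4*m + 3.
Next, m = -1/4 is a root, so (4*m + 1) is a factor; dividing leaves 4*m**2 - 8*m + 3.
The remaining quadratic factors as (2*m - 1)(2*m - 3).

(2*m - 1)*(2*m - 3)*(4*m + 1)*(m + 2)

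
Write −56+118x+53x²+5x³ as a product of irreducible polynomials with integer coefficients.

Trying the rational-root candidates, x = 2/5 is a root, so (5x−2) divides it; the quotient is x²+11x+28.
The remaining quadratic factors as (x+7)(x+4).

(5x−2)(x+4)(x+7)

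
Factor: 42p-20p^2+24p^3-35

Group as (24p^3+42p) + (-20p^2-35) = 6p(4p^2+7) - 5(4p^2+7).
Both groups share the factor (4p^2+7).

(6p-5)(4p^2+7)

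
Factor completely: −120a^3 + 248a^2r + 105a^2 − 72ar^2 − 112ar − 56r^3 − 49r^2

−(3a + r)(5a − 7r)(8a − 8r − 7)

Group: 3a(−40a^2 + 96ar + 35a − 56r^2 − 49r) + r(−40a^2 + 96ar + 35a − 56r^2 − 49r); both groups contain (−40a^2 + 96ar + 35a − 56r^2 − 49r), so (3a + r) is a factor with cofactor −40a^2 + 96ar + 35a − 56r^2 − 49r.
The cofactor groups again: −40a^2 + 96ar + 35a − 56r^2 − 49r = −8a(5a − 7r) + (8r + 7)(5a − 7r); both groups contain (5a − 7r), giving −(8a − 8r − 7)(5a − 7r).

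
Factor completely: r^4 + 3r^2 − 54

Substitute u = r^2 to get a quadratic in u, then factor.
r^2 − 6 is irreducible over ℤ (6 is not a perfect square).
r^2 + 9 is irreducible over ℤ (sum of squares).

(r^2 + 9)(r^2 − 6)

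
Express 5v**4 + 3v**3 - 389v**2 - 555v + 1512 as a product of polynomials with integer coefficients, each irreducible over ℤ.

Testing divisors of the constant over divisors of the leading coefficient, v = -3 is a root, giving the factor (v + 3) and quotient 5v**3 - 12v**2 - 353v + 504.
Continuing, v = 9 is a root, giving the factor (v - 9) and quotient 5v**2 + 33v - 56.
The remaining quadratic factors as (5v - 7)(v + 8).

(5v - 7)(v + 3)(v + 8)(v - 9)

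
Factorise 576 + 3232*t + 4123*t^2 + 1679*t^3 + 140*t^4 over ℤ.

(4*t + 1)*(5*t + 8)*(7*t + 8)*(t + 9)

By the rational root theorem, t = -8/7 is a root, so (7*t + 8) divides it; the quotient is 20*t^3 + 217*t^2 + 341*t + 72.
Continuing, t = -1/4 is a root, giving the factor (4*t + 1) and quotient 5*t^2 + 53*t + 72.
The remaining quadratic factors as (t + 9)(5*t + 8).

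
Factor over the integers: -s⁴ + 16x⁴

Write as (4x²)² − (s²)², then factor 4x² - s² once more.

(2x - s)(2x + s)(4x² + s²)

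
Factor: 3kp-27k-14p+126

Group as (3kp-27k) + (-14p+126) = 3k(p-9) - 14(p-9).
Both groups share the factor (p-9).

(3k-14)(p-9)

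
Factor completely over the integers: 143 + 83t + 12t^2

(3t + 11)(4t + 13)

Need a pair with product 12·143 = 1716 and sum 83: that's 39 and 44.
Split the middle term: 12t^2 + 39t + 44t + 143 = 3t(4t + 13) + 11(4t + 13).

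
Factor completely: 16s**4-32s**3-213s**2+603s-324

(4s-3)(4s-9)(s+4)(s-3)

Testing divisors of the constant over divisors of the leading coefficient, s = 3/4 is a root, giving the factor (4s-3) and quotient 4s**3-5s**2-57s+108.
Then s = -4 is a root, so (s+4) divides it; the quotient is 4s**2-21s+27.
The remaining quadratic factors as (4s-9)(s-3).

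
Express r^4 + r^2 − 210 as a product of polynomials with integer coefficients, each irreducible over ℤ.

(r^2 + 15)(r^2 − 14)

Substitute u = r^2 to get a quadratic in u, then factor.
r^2 − 14 is irreducible over ℤ (14 is not a perfect square).
r^2 + 15 is irreducible over ℤ (always positive, so no real roots).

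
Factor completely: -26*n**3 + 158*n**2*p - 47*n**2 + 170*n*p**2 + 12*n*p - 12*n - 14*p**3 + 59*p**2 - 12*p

-(13*n - p + 4)*(2*n - 14*p + 3)*(n + p)

Group: n*(-26*n**2 + 184*n*p - 47*n - 14*p**2 + 59*p - 12) + p*(-26*n**2 + 184*n*p - 47*n - 14*p**2 + 59*p - 12); both groups contain (-26*n**2 + 184*n*p - 47*n - 14*p**2 + 59*p - 12), so (n + p) is a factor with cofactor -26*n**2 + 184*n*p - 47*n - 14*p**2 + 59*p - 12.
The cofactor groups again: -26*n**2 + 184*n*p - 47*n - 14*p**2 + 59*p - 12 = -2*n*(13*n - p + 4) + (14*p - 3)*(13*n - p + 4); both groups contain (13*n - p + 4), giving -(2*n - 14*p + 3)*(13*n - p + 4).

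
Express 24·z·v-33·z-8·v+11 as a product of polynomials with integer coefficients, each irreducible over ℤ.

Group as (24·z·v-33·z) + (-8·v+11) = 3·z·(8·v-11) - (8·v-11).
Both groups share the factor (8·v-11).

(3·z-1)·(8·v-11)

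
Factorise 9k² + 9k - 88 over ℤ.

Need a pair with product 9·(-88) = -792 and sum 9: that's 33 and -24.
Split the middle term: 9k² + 33k - 24k - 88 = 3k(3k + 11) - 8(3k + 11).

(3k + 11)(3k - 8)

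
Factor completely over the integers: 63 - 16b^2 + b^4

Substitute u = b^2 to get a quadratic in u, then factor.
b^2 - 7 is irreducible over ℤ (7 is not a perfect square).
b^2 - 9 is a difference of squares.

(b + 3)(b - 3)(b^2 - 7)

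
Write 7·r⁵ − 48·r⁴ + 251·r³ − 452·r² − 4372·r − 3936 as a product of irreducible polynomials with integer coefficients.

By the rational root theorem, r = −8/7 is a root, so (7·r + 8) is a factor; dividing leaves r⁴ − 8·r³ + 45·r² − 116·r − 492.
Next, r = −2 is a root, so (r + 2) is a factor; dividing leaves r³ − 10·r² + 65·r − 246.
Next, r = 6 is a root, so (r − 6) divides it; the quotient is r² − 4·r + 41.
The quadratic r² − 4·r + 41 has discriminant −148 < 0 and is irreducible over ℤ.

(7·r + 8)·(r + 2)·(r − 6)·(r² − 4·r + 41)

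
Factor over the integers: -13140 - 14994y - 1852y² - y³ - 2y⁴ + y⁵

Testing divisors of the constant over divisors of the leading coefficient, y = -1 is a root, so (y + 1) divides it; the quotient is y⁴ - 3y³ + 2y² - 1854y - 13140.
Continuing, y = 15 is a root, giving the factor (y - 15) and quotient y³ + 12y² + 182y + 876.
Next, y = -6 is a root, so (y + 6) divides it; the quotient is y² + 6y + 146.
The quadratic y² + 6y + 146 has discriminant -548 < 0 and is irreducible over ℤ.

(y + 1)(y + 6)(y - 15)(y² + 6y + 146)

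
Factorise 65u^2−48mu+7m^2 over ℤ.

Group: m(7m−13u) − 5u(7m−13u); both groups contain (7m−13u).

(7m−13u)(m−5u)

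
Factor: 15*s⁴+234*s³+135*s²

3*s²*(5*s+3)*(s+15)

Pull out the common factor 3*s², then factor the remaining trinomial.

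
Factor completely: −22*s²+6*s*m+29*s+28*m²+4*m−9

Group: −11*s*(2*s+2*m−1) + (14*m+9)*(2*s+2*m−1); both groups contain (2*s+2*m−1).

−(11*s−14*m−9)*(2*s+2*m−1)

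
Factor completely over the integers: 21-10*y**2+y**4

(y**2-3)*(y**2-7)

Substitute u = y**2 to get a quadratic in u, then factor.
y**2-7 is irreducible over ℤ (7 is not a perfect square).
y**2-3 is irreducible over ℤ (3 is not a perfect square).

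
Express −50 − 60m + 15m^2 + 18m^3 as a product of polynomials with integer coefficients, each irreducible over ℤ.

Group as (18m^3 − 60m) + (15m^2 − 50) = 6m(3m^2 − 10) + 5(3m^2 − 10).
Both groups share the factor (3m^2 − 10).

(6m + 5)(3m^2 − 10)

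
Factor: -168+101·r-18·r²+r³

(r-3)·(r-7)·(r-8)

Trying the rational-root candidates, r = 8 is a root, giving the factor (r-8) and quotient r²-10·r+21.
The remaining quadratic factors as (r-7)(r-3).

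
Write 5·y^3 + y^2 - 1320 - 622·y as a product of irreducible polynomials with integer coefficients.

Among the possible rational roots, y = -10 is a root, giving the factor (y + 10) and quotient 5·y^2 - 49·y - 132.
The remaining quadratic factors as (5·y + 11)(y - 12).

(5·y + 11)·(y + 10)·(y - 12)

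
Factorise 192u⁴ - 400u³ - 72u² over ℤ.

8u²(4u - 9)(6u + 1)

Pull out the common factor 8u², then factor the remaining trinomial.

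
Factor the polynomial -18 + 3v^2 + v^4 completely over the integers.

Substitute u = v^2 to get a quadratic in u, then factor.
v^2 + 6 is irreducible over ℤ (always positive, so no real roots).
v^2 - 3 is irreducible over ℤ (3 is not a perfect square).

(v^2 + 6)(v^2 - 3)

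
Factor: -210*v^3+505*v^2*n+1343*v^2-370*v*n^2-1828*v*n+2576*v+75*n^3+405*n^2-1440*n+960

Group: 14*v*(-15*v^2+20*v*n+112*v-5*n^2-32*n+64) + (-15*n+15)*(-15*v^2+20*v*n+112*v-5*n^2-32*n+64); both groups contain (-15*v^2+20*v*n+112*v-5*n^2-32*n+64), so (14*v-15*n+15) is a factor with cofactor -15*v^2+20*v*n+112*v-5*n^2-32*n+64.
The cofactor groups again: -15*v^2+20*v*n+112*v-5*n^2-32*n+64 = -v*(15*v-5*n+8) + (n+8)*(15*v-5*n+8); both groups contain (15*v-5*n+8), giving -(v-n-8)*(15*v-5*n+8).

-(14*v-15*n+15)*(15*v-5*n+8)*(v-n-8)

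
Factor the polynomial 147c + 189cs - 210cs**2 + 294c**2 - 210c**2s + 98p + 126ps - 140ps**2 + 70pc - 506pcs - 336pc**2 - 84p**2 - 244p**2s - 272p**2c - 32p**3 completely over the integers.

Group: 2p(-16p**2 - 112pc - 122ps - 42p - 70cs + 98c - 70s**2 + 63s + 49) + 3c(-16p**2 - 112pc - 122ps - 42p - 70cs + 98c - 70s**2 + 63s + 49); both groups contain (-16p**2 - 112pc - 122ps - 42p - 70cs + 98c - 70s**2 + 63s + 49), so (2p + 3c) is a factor with cofactor -16p**2 - 112pc - 122ps - 42p - 70cs + 98c - 70s**2 + 63s + 49.
The cofactor groups again: -16p**2 - 112pc - 122ps - 42p - 70cs + 98c - 70s**2 + 63s + 49 = -8p(2p + 14c + 14s + 7) + (-5s + 7)(2p + 14c + 14s + 7); both groups contain (2p + 14c + 14s + 7), giving -(8p + 5s - 7)(2p + 14c + 14s + 7).

-(2p + 14c + 14s + 7)(2p + 3c)(8p + 5s - 7)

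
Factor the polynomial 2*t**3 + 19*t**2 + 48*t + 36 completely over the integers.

(2*t + 3)*(t + 2)*(t + 6)

By the rational root theorem, t = -3/2 is a root, giving the factor (2*t + 3) and quotient t**2 + 8*t + 12.
The remaining quadratic factors as (t + 2)(t + 6).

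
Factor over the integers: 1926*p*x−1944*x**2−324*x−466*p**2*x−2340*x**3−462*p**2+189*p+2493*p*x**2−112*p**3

−(2*p+15*x+9)*(7*p−12*x)*(8*p−13*x−3)

Group: 8*p*(−14*p**2−81*p*x−63*p+180*x**2+108*x) + (−13*x−3)*(−14*p**2−81*p*x−63*p+180*x**2+108*x); both groups contain (−14*p**2−81*p*x−63*p+180*x**2+108*x), so (8*p−13*x−3) is a factor with cofactor −14*p**2−81*p*x−63*p+180*x**2+108*x.
The cofactor groups again: −14*p**2−81*p*x−63*p+180*x**2+108*x = −7*p*(2*p+15*x+9) + 12*x*(2*p+15*x+9); both groups contain (2*p+15*x+9), giving −(7*p−12*x)*(2*p+15*x+9).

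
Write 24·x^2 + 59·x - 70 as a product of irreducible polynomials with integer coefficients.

(3·x + 10)·(8·x - 7)

Need a pair with product 24·(-70) = -1680 and sum 59: that's 80 and -21.
Split the middle term: 24·x^2 + 80·x - 21·x - 70 = 8·x·(3·x + 10) - 7·(3·x + 10).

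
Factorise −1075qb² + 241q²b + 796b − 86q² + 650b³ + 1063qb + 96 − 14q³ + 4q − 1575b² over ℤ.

Group: q(−14q² + 101qb − 100q − 65b² + 164b − 96) + (−10b − 1)(−14q² + 101qb − 100q − 65b² + 164b − 96); both groups contain (−14q² + 101qb − 100q − 65b² + 164b − 96), so (q − 10b − 1) is a factor with cofactor −14q² + 101qb − 100q − 65b² + 164b − 96.
The cofactor groups again: −14q² + 101qb − 100q − 65b² + 164b − 96 = −2q(7q − 5b + 8) + (13b − 12)(7q − 5b + 8); both groups contain (7q − 5b + 8), giving −(2q − 13b + 12)(7q − 5b + 8).

−(q − 10b − 1)(2q − 13b + 12)(7q − 5b + 8)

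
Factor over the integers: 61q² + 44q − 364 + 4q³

Trying the rational-root candidates, q = 2 is a root, so (q − 2) divides it; the quotient is 4q² + 69q + 182.
The remaining quadratic factors as (4q + 13)(q + 14).

(4q + 13)(q + 14)(q − 2)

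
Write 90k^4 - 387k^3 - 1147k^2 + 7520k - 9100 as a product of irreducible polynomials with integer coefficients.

(2k - 5)(3k + 13)(3k - 10)(5k - 14)

By the rational root theorem, k = 14/5 is a root, so (5k - 14) divides it; the quotient is 18k^3 - 27k^2 - 305k + 650.
Then k = 10/3 is a root, giving the factor (3k - 10) and quotient 6k^2 + 11k - 65.
The remaining quadratic factors as (3k + 13)(2k - 5).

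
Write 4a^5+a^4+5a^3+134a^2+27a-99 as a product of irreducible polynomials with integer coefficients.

(4a-3)(a+1)(a+3)(a^2-3a+11)

Testing divisors of the constant over divisors of the leading coefficient, a = -1 is a root, giving the factor (a+1) and quotient 4a^4-3a^3+8a^2+126a-99.
Continuing, a = 3/4 is a root, so (4a-3) is a factor; dividing leaves a^3+2a+33.
Continuing, a = -3 is a root, so (a+3) divides it; the quotient is a^2-3a+11.
The quadratic a^2-3a+11 has discriminant -35 < 0 and is irreducible over ℤ.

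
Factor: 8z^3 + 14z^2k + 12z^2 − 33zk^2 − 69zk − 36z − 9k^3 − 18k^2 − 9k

Group: z(8z^2 − 10zk − 12z − 3k^2 − 3k) + (3k + 3)(8z^2 − 10zk − 12z − 3k^2 − 3k); both groups contain (8z^2 − 10zk − 12z − 3k^2 − 3k), so (z + 3k + 3) is a factor with cofactor 8z^2 − 10zk − 12z − 3k^2 − 3k.
The cofactor groups again: 8z^2 − 10zk − 12z − 3k^2 − 3k = 4z(2z − 3k − 3) + k(2z − 3k − 3); both groups contain (2z − 3k − 3), giving (4z + k)(2z − 3k − 3).

(2z − 3k − 3)(z + 3k + 3)(4z + k)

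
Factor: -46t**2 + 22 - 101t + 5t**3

By the rational root theorem, t = 1/5 is a root, giving the factor (5t - 1) and quotient t**2 - 9t - 22.
The remaining quadratic factors as (t - 11)(t + 2).

(5t - 1)(t + 2)(t - 11)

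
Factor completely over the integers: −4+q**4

Substitute u = q**2 to get a quadratic in u, then factor.
q**2+2 is irreducible over ℤ (always positive, so no real roots).
q**2−2 is irreducible over ℤ (2 is not a perfect square).

(q**2+2)·(q**2−2)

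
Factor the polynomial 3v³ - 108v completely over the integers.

3v(v + 6)(v - 6)

Pull out the common factor 3v; v² - 36 is a difference of squares.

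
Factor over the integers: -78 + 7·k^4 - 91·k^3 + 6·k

Group as (7·k^4 + 6·k) + (-91·k^3 - 78) = k·(7·k^3 + 6) - 13·(7·k^3 + 6).
Both groups share the factor (7·k^3 + 6).

(k - 13)·(7·k^3 + 6)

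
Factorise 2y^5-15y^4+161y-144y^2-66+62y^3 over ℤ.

(2y-3)(y-1)(y-2)(y^2-3y+11)

Among the possible rational roots, y = 2 is a root, giving the factor (y-2) and quotient 2y^4-11y^3+40y^2-64y+33.
Next, y = 1 is a root, so (y-1) divides it; the quotient is 2y^3-9y^2+31y-33.
Continuing, y = 3/2 is a root, so (2y-3) divides it; the quotient is y^2-3y+11.
The quadratic y^2-3y+11 has discriminant -35 < 0 and is irreducible over ℤ.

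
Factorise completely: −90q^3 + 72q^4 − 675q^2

Pull out the common factor 9q^2, then factor the remaining trinomial.

9q^2(2q + 5)(4q − 15)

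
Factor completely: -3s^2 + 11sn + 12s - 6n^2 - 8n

-(3s - 2n)(s - 3n - 4)

Group: -s(3s - 2n) + (3n + 4)(3s - 2n); both groups contain (3s - 2n).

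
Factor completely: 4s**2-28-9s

Need a pair with product 4·(-28) = -112 and sum -9: that's -16 and 7.
Split the middle term: 4s**2-16s + 7s-28 = 4s(s-4) + 7(s-4).

(4s+7)(s-4)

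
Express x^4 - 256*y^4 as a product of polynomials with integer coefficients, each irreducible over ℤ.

(x)⁴ − (4*y)⁴ = ((x)² − (4*y)²)((x)² + (4*y)²); the first factor splits again, the second (x^2 + 16*y^2) is irreducible.

(x + 4*y)*(x - 4*y)*(x^2 + 16*y^2)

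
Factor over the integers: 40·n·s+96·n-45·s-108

Group as (40·n·s+96·n) + (-45·s-108) = 8·n·(5·s+12) - 9·(5·s+12).
Both groups share the factor (5·s+12).

(5·s+12)·(8·n-9)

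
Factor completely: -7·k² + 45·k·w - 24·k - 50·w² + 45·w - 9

-(7·k - 10·w + 3)·(k - 5·w + 3)

Group: -7·k·(k - 5·w + 3) + (10·w - 3)·(k - 5·w + 3); both groups contain (k - 5·w + 3).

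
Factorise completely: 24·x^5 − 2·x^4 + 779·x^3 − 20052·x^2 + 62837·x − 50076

Trying the rational-root candidates, x = 4/3 is a root, giving the factor (3·x − 4) and quotient 8·x^4 + 10·x^3 + 273·x^2 − 6320·x + 12519.
Then x = 13/2 is a root, so (2·x − 13) divides it; the quotient is 4·x^3 + 31·x^2 + 338·x − 963.
Next, x = 9/4 is a root, so (4·x − 9) is a factor; dividing leaves x^2 + 10·x + 107.
The quadratic x^2 + 10·x + 107 has discriminant −328 < 0 and is irreducible over ℤ.

(2·x − 13)·(3·x − 4)·(4·x − 9)·(x^2 + 10·x + 107)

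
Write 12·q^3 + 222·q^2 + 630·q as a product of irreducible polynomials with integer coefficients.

6·q·(2·q + 7)·(q + 15)

Pull out the common factor 6·q, then factor the remaining trinomial.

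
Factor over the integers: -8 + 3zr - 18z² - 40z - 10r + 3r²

-(2z - r + 4)(9z + 3r + 2)

Group: -2z(9z + 3r + 2) + (r - 4)(9z + 3r + 2); both groups contain (9z + 3r + 2).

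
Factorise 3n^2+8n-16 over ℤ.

Need a pair with product 3·(-16) = -48 and sum 8: that's -4 and 12.
Split the middle term: 3n^2-4n + 12n-16 = n(3n-4) + 4(3n-4).

(3n-4)(n+4)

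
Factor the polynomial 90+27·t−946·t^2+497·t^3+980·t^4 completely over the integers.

(4·t+5)·(5·t−3)·(7·t+2)·(7·t−3)

Trying the rational-root candidates, t = 3/5 is a root, so (5·t−3) divides it; the quotient is 196·t^3+217·t^2−59·t−30.
Next, t = −2/7 is a root, so (7·t+2) divides it; the quotient is 28·t^2+23·t−15.
The remaining quadratic factors as (4·t+5)(7·t−3).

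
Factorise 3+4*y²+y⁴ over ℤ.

(y²+1)*(y²+3)

Substitute u = y² to get a quadratic in u, then factor.
y²+3 is irreducible over ℤ (always positive, so no real roots).
y²+1 is irreducible over ℤ (sum of squares).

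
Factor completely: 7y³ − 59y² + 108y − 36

(7y − 3)(y − 2)(y − 6)

By the rational root theorem, y = 3/7 is a root, giving the factor (7y − 3) and quotient y² − 8y + 12.
The remaining quadratic factors as (y − 2)(y − 6).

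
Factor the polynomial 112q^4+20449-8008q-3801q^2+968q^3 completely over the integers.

Among the possible rational roots, q = -11/4 is a root, giving the factor (4q+11) and quotient 28q^3+165q^2-1404q+1859.
Then q = 13/4 is a root, giving the factor (4q-13) and quotient 7q^2+64q-143.
The remaining quadratic factors as (q+11)(7q-13).

(4q+11)(4q-13)(7q-13)(q+11)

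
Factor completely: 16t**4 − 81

Difference of squares twice: with A = 2t and B = 3, A⁴ − B⁴ = (A² − B²)(A² + B²), and A² − B² factors again.

(2t + 3)(2t − 3)(4t**2 + 9)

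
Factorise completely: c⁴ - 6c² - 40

(c² + 4)(c² - 10)

Substitute u = c² to get a quadratic in u, then factor.
c² + 4 is irreducible over ℤ (sum of squares).
c² - 10 is irreducible over ℤ (10 is not a perfect square).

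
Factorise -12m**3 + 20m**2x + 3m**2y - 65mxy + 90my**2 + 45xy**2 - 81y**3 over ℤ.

Group: m(-12m**2 + 20mx - 9my - 45xy + 81y**2) - y(-12m**2 + 20mx - 9my - 45xy + 81y**2); both groups contain (-12m**2 + 20mx - 9my - 45xy + 81y**2), so (m - y) is a factor with cofactor -12m**2 + 20mx - 9my - 45xy + 81y**2.
The cofactor groups again: -12m**2 + 20mx - 9my - 45xy + 81y**2 = -3m(4m - 9y) + (5x - 9y)(4m - 9y); both groups contain (4m - 9y), giving -(3m - 5x + 9y)(4m - 9y).

-(3m - 5x + 9y)(4m - 9y)(m - y)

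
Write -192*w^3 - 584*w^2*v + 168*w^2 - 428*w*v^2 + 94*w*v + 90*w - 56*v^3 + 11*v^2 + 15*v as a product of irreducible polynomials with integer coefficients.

-(8*w + 7*v + 3)*(4*w + 8*v - 5)*(6*w + v)

Group: 4*w*(-48*w^2 - 50*w*v - 18*w - 7*v^2 - 3*v) + (8*v - 5)*(-48*w^2 - 50*w*v - 18*w - 7*v^2 - 3*v); both groups contain (-48*w^2 - 50*w*v - 18*w - 7*v^2 - 3*v), so (4*w + 8*v - 5) is a factor with cofactor -48*w^2 - 50*w*v - 18*w - 7*v^2 - 3*v.
The cofactor groups again: -48*w^2 - 50*w*v - 18*w - 7*v^2 - 3*v = -8*w*(6*w + v) + (-7*v - 3)*(6*w + v); both groups contain (6*w + v), giving -(8*w + 7*v + 3)*(6*w + v).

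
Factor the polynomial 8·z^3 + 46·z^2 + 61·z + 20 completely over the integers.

By the rational root theorem, z = -4 is a root, so (z + 4) divides it; the quotient is 8·z^2 + 14·z + 5.
The remaining quadratic factors as (2·z + 1)(4·z + 5).

(2·z + 1)·(4·z + 5)·(z + 4)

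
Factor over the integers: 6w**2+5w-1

Need a pair with product 6·(-1) = -6 and sum 5: that's 6 and -1.
Split the middle term: 6w**2+6w - w-1 = 6w(w+1) - (w+1).

(6w-1)(w+1)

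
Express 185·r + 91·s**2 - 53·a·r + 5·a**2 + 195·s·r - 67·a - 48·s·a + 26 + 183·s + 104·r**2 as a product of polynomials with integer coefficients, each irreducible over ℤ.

(13·s - 5·a + 13·r + 2)·(7·s - a + 8·r + 13)

Group: 13·s·(7·s - a + 8·r + 13) + (-5·a + 13·r + 2)·(7·s - a + 8·r + 13); both groups contain (7·s - a + 8·r + 13).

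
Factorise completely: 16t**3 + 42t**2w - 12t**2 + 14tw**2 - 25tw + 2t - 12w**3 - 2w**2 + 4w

(2t + 2w - 1)(8t - 3w - 2)(t + 2w)

Group: 2t(8t**2 + 13tw - 2t - 6w**2 - 4w) + (2w - 1)(8t**2 + 13tw - 2t - 6w**2 - 4w); both groups contain (8t**2 + 13tw - 2t - 6w**2 - 4w), so (2t + 2w - 1) is a factor with cofactor 8t**2 + 13tw - 2t - 6w**2 - 4w.
The cofactor groups again: 8t**2 + 13tw - 2t - 6w**2 - 4w = 8t(t + 2w) + (-3w - 2)(t + 2w); both groups contain (t + 2w), giving (8t - 3w - 2)(t + 2w).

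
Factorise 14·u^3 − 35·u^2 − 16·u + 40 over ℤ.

Group as (14·u^3 − 16·u) + (−35·u^2 + 40) = 2·u·(7·u^2 − 8) − 5·(7·u^2 − 8).
Both groups share the factor (7·u^2 − 8).

(2·u − 5)·(7·u^2 − 8)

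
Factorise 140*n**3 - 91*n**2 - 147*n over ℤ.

7*n*(4*n + 3)*(5*n - 7)

Pull out the common factor 7*n, then factor the remaining trinomial.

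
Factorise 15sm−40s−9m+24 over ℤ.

Group as (15sm−40s) + (−9m+24) = 5s(3m−8) − 3(3m−8).
Both groups share the factor (3m−8).

(3m−8)(5s−3)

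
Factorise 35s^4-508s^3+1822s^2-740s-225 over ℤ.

(5s+1)(7s-5)(s-5)(s-9)

By the rational root theorem, s = 9 is a root, giving the factor (s-9) and quotient 35s^3-193s^2+85s+25.
Next, s = 5/7 is a root, so (7s-5) divides it; the quotient is 5s^2-24s-5.
The remaining quadratic factors as (s-5)(5s+1).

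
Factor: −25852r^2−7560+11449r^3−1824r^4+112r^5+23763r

Trying the rational-root candidates, r = 9/7 is a root, giving the factor (7r−9) and quotient 16r^4−240r^3+1327r^2−1987r+840.
Then r = 3/4 is a root, so (4r−3) divides it; the quotient is 4r^3−57r^2+289r−280.
Then r = 5/4 is a root, so (4r−5) is a factor; dividing leaves r^2−13r+56.
The quadratic r^2−13r+56 has discriminant −55 < 0 and is irreducible over ℤ.

(4r−3)(4r−5)(7r−9)(r^2−13r+56)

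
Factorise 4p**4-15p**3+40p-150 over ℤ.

Group as (4p**4+40p) + (-15p**3-150) = 4p(p**3+10) - 15(p**3+10).
Both groups share the factor (p**3+10).

(4p-15)(p**3+10)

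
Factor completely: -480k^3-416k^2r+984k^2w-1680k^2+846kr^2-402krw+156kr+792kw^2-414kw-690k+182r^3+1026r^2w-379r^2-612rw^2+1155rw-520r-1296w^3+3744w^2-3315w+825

-(10k+2r+12w-5)(12k-13r-12w+15)(4k+7r-9w+11)

Group: 4k(-120k^2+106kr-24kw-90k+26r^2+180rw-95r+144w^2-240w+75) + (7r-9w+11)(-120k^2+106kr-24kw-90k+26r^2+180rw-95r+144w^2-240w+75); both groups contain (-120k^2+106kr-24kw-90k+26r^2+180rw-95r+144w^2-240w+75), so (4k+7r-9w+11) is a factor with cofactor -120k^2+106kr-24kw-90k+26r^2+180rw-95r+144w^2-240w+75.
The cofactor groups again: -120k^2+106kr-24kw-90k+26r^2+180rw-95r+144w^2-240w+75 = -12k(10k+2r+12w-5) + (13r+12w-15)(10k+2r+12w-5); both groups contain (10k+2r+12w-5), giving -(12k-13r-12w+15)(10k+2r+12w-5).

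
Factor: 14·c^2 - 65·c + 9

Need a pair with product 14·9 = 126 and sum -65: that's -63 and -2.
Split the middle term: 14·c^2 - 63·c - 2·c + 9 = 7·c·(2·c - 9) - (2·c - 9).

(2·c - 9)·(7·c - 1)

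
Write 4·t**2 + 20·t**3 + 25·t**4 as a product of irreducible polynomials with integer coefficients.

Pull out the common factor t**2, leaving 25·t**2 + 20·t + 4.
Recognize a perfect-square trinomial with the parts 2 and 5·t.

t**2·(5·t + 2)**2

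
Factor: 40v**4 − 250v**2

Factor out 10v**2, leaving 4v**2 − 25, which is a difference of two squares.

10v**2(2v + 5)(2v − 5)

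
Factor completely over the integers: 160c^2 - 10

Every term has a factor of 10. Then 16c^2 - 1 = (4c)² − (1)².

10(4c + 1)(4c - 1)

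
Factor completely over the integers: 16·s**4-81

(2·s+3)·(2·s-3)·(4·s**2+9)

Difference of squares twice: with A = 2·s and B = 3, A⁴ − B⁴ = (A² − B²)(A² + B²), and A² − B² factors again.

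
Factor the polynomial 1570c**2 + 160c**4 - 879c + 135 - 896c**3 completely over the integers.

(2c - 5)(4c - 1)(4c - 9)(5c - 3)

Trying the rational-root candidates, c = 1/4 is a root, so (4c - 1) divides it; the quotient is 40c**3 - 214c**2 + 339c - 135.
Next, c = 9/4 is a root, so (4c - 9) divides it; the quotient is 10c**2 - 31c + 15.
The remaining quadratic factors as (5c - 3)(2c - 5).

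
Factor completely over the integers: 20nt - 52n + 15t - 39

Group as (20nt - 52n) + (15t - 39) = 4n(5t - 13) + 3(5t - 13).
Both groups share the factor (5t - 13).

(4n + 3)(5t - 13)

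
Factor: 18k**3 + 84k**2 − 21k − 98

Group as (18k**3 − 21k) + (84k**2 − 98) = 3k(6k**2 − 7) + 14(6k**2 − 7).
Both groups share the factor (6k**2 − 7).

(3k + 14)(6k**2 − 7)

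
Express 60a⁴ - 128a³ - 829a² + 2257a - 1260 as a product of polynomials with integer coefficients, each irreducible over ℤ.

By the rational root theorem, a = -4 is a root, giving the factor (a + 4) and quotient 60a³ - 368a² + 643a - 315.
Continuing, a = 7/2 is a root, so (2a - 7) is a factor; dividing leaves 30a² - 79a + 45.
The remaining quadratic factors as (5a - 9)(6a - 5).

(2a - 7)(5a - 9)(6a - 5)(a + 4)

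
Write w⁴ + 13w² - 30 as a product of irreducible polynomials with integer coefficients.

(w² + 15)(w² - 2)

Substitute u = w² to get a quadratic in u, then factor.
w² + 15 is irreducible over ℤ (always positive, so no real roots).
w² - 2 is irreducible over ℤ (2 is not a perfect square).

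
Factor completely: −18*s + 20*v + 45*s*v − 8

(5*v − 2)*(9*s + 4)

Group as (45*s*v − 18*s) + (20*v − 8) = 9*s*(5*v − 2) + 4*(5*v − 2).
Both groups share the factor (5*v − 2).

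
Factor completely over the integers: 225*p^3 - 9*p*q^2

Pull out the common factor 9*p; 25*p^2 - q^2 is a difference of squares.

9*p*(5*p + q)*(5*p - q)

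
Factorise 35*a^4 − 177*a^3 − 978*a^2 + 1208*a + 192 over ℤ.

Testing divisors of the constant over divisors of the leading coefficient, a = −4 is a root, so (a + 4) divides it; the quotient is 35*a^3 − 317*a^2 + 290*a + 48.
Then a = 8 is a root, so (a − 8) is a factor; dividing leaves 35*a^2 − 37*a − 6.
The remaining quadratic factors as (7*a + 1)(5*a − 6).

(5*a − 6)*(7*a + 1)*(a + 4)*(a − 8)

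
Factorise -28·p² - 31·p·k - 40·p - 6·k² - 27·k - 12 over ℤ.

Group: -4·p·(7·p + 6·k + 3) + (-k - 4)·(7·p + 6·k + 3); both groups contain (7·p + 6·k + 3).

-(7·p + 6·k + 3)·(4·p + k + 4)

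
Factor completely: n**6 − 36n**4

Factor out n**4 first: what remains is n**2 − 36.
Recognize a difference of squares with the parts n and 6.

n**4(n + 6)(n − 6)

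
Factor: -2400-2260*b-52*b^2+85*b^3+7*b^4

(7*b+8)*(b+10)*(b+6)*(b-5)

By the rational root theorem, b = -10 is a root, giving the factor (b+10) and quotient 7*b^3+15*b^2-202*b-240.
Next, b = 5 is a root, giving the factor (b-5) and quotient 7*b^2+50*b+48.
The remaining quadratic factors as (b+6)(7*b+8).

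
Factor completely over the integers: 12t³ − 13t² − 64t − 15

(3t + 5)(4t + 1)(t − 3)

Trying the rational-root candidates, t = −1/4 is a root, giving the factor (4t + 1) and quotient 3t² − 4t − 15.
The remaining quadratic factors as (t − 3)(3t + 5).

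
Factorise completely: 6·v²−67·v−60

(6·v+5)·(v−12)

Need a pair with product 6·(−60) = −360 and sum −67: that's −72 and 5.
Split the middle term: 6·v²−72·v + 5·v−60 = 6·v·(v−12) + 5·(v−12).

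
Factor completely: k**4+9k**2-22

(k**2+11)(k**2-2)

Substitute u = k**2 to get a quadratic in u, then factor.
k**2+11 is irreducible over ℤ (always positive, so no real roots).
k**2-2 is irreducible over ℤ (2 is not a perfect square).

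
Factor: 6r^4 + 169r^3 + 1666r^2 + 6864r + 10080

By the rational root theorem, r = -14/3 is a root, giving the factor (3r + 14) and quotient 2r^3 + 47r^2 + 336r + 720.
Then r = -4 is a root, so (r + 4) divides it; the quotient is 2r^2 + 39r + 180.
The remaining quadratic factors as (r + 12)(2r + 15).

(2r + 15)(3r + 14)(r + 12)(r + 4)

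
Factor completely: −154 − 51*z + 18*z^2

(3*z − 14)*(6*z + 11)

Need a pair with product 18·(−154) = −2772 and sum −51: that's −84 and 33.
Split the middle term: 18*z^2 − 84*z + 33*z − 154 = 6*z*(3*z − 14) + 11*(3*z − 14).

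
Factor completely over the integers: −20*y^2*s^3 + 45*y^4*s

Every term has a factor of 5*y^2*s. Then 9*y^2 − 4*s^2 = (3*y)² − (2*s)².

5*s*y^2*(3*y − 2*s)*(3*y + 2*s)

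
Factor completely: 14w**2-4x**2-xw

-(4x-7w)(x+2w)

Group: -x(4x-7w) - 2w(4x-7w); both groups contain (4x-7w).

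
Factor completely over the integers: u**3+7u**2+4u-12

(u+2)(u+6)(u-1)

Among the possible rational roots, u = -6 is a root, so (u+6) is a factor; dividing leaves u**2+u-2.
The remaining quadratic factors as (u+2)(u-1).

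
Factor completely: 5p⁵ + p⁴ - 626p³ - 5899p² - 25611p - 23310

(5p + 6)(p + 7)(p - 15)(p² + 7p + 37)

Trying the rational-root candidates, p = 15 is a root, giving the factor (p - 15) and quotient 5p⁴ + 76p³ + 514p² + 1811p + 1554.
Then p = -6/5 is a root, so (5p + 6) divides it; the quotient is p³ + 14p² + 86p + 259.
Next, p = -7 is a root, so (p + 7) divides it; the quotient is p² + 7p + 37.
The quadratic p² + 7p + 37 has discriminant -99 < 0 and is irreducible over ℤ.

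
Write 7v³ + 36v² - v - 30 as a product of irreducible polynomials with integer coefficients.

Testing divisors of the constant over divisors of the leading coefficient, v = 6/7 is a root, so (7v - 6) divides it; the quotient is v² + 6v + 5.
The remaining quadratic factors as (v + 1)(v + 5).

(7v - 6)(v + 1)(v + 5)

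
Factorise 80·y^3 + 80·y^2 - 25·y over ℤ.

Pull out the common factor 5·y, then factor the remaining trinomial.

5·y·(4·y + 5)·(4·y - 1)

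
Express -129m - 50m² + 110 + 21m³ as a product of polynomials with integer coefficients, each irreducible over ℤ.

(3m - 11)(7m - 5)(m + 2)

Trying the rational-root candidates, m = 11/3 is a root, giving the factor (3m - 11) and quotient 7m² + 9m - 10.
The remaining quadratic factors as (m + 2)(7m - 5).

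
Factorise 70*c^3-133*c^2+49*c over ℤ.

Pull out the common factor 7*c, then factor the remaining trinomial.

7*c*(2*c-1)*(5*c-7)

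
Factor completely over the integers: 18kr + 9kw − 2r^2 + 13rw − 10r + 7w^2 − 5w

(2r + w)(9k − r + 7w − 5)

Group: 2r(9k − r + 7w − 5) + w(9k − r + 7w − 5); both groups contain (9k − r + 7w − 5).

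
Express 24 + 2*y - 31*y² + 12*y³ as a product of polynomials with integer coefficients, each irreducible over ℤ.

(3*y - 4)*(4*y + 3)*(y - 2)

Testing divisors of the constant over divisors of the leading coefficient, y = -3/4 is a root, so (4*y + 3) is a factor; dividing leaves 3*y² - 10*y + 8.
The remaining quadratic factors as (y - 2)(3*y - 4).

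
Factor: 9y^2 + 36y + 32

Need a pair with product 9·32 = 288 and sum 36: that's 12 and 24.
Split the middle term: 9y^2 + 12y + 24y + 32 = 3y(3y + 4) + 8(3y + 4).

(3y + 4)(3y + 8)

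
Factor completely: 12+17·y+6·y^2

(2·y+3)·(3·y+4)

Need a pair with product 6·12 = 72 and sum 17: that's 9 and 8.
Split the middle term: 6·y^2+9·y + 8·y+12 = 3·y·(2·y+3) + 4·(2·y+3).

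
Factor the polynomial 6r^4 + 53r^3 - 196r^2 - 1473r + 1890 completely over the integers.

(6r - 7)(r + 6)(r + 9)(r - 5)

Trying the rational-root candidates, r = 7/6 is a root, so (6r - 7) divides it; the quotient is r^3 + 10r^2 - 21r - 270.
Continuing, r = -6 is a root, so (r + 6) is a factor; dividing leaves r^2 + 4r - 45.
The remaining quadratic factors as (r - 5)(r + 9).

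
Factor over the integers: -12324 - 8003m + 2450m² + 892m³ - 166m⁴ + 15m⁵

(3m + 4)(5m + 13)(m - 3)(m² - 12m + 79)

Among the possible rational roots, m = 3 is a root, giving the factor (m - 3) and quotient 15m⁴ - 121m³ + 529m² + 4037m + 4108.
Then m = -13/5 is a root, giving the factor (5m + 13) and quotient 3m³ - 32m² + 189m + 316.
Next, m = -4/3 is a root, giving the factor (3m + 4) and quotient m² - 12m + 79.
The quadratic m² - 12m + 79 has discriminant -172 < 0 and is irreducible over ℤ.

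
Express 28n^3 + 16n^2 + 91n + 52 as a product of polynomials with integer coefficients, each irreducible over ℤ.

(7n + 4)(4n^2 + 13)

Group as (28n^3 + 91n) + (16n^2 + 52) = 7n(4n^2 + 13) + 4(4n^2 + 13).
Both groups share the factor (4n^2 + 13).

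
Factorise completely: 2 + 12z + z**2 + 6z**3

Group as (6z**3 + 12z) + (z**2 + 2) = 6z(z**2 + 2) + (z**2 + 2).
Both groups share the factor (z**2 + 2).

(6z + 1)(z**2 + 2)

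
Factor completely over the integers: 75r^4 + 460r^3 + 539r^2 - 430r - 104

Among the possible rational roots, r = -4 is a root, so (r + 4) divides it; the quotient is 75r^3 + 160r^2 - 101r - 26.
Then r = -13/5 is a root, giving the factor (5r + 13) and quotient 15r^2 - 7r - 2.
The remaining quadratic factors as (5r + 1)(3r - 2).

(3r - 2)(5r + 1)(5r + 13)(r + 4)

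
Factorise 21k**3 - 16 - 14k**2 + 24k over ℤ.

Group as (21k**3 + 24k) + (-14k**2 - 16) = 3k(7k**2 + 8) - 2(7k**2 + 8).
Both groups share the factor (7k**2 + 8).

(3k - 2)(7k**2 + 8)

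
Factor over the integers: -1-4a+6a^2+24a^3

(4a+1)(6a^2-1)

Group as (24a^3-4a) + (6a^2-1) = 4a(6a^2-1) + (6a^2-1).
Both groups share the factor (6a^2-1).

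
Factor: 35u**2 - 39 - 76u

(5u - 13)(7u + 3)

Need a pair with product 35·(-39) = -1365 and sum -76: that's -91 and 15.
Split the middle term: 35u**2 - 91u + 15u - 39 = 7u(5u - 13) + 3(5u - 13).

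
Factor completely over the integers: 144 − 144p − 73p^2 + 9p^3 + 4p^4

(4p − 3)(p + 3)(p + 4)(p − 4)

Testing divisors of the constant over divisors of the leading coefficient, p = 4 is a root, giving the factor (p − 4) and quotient 4p^3 + 25p^2 + 27p − 36.
Continuing, p = 3/4 is a root, giving the factor (4p − 3) and quotient p^2 + 7p + 12.
The remaining quadratic factors as (p + 3)(p + 4).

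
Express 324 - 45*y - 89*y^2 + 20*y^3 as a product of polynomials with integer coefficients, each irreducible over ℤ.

Testing divisors of the constant over divisors of the leading coefficient, y = 4 is a root, giving the factor (y - 4) and quotient 20*y^2 - 9*y - 81.
The remaining quadratic factors as (4*y - 9)(5*y + 9).

(4*y - 9)*(5*y + 9)*(y - 4)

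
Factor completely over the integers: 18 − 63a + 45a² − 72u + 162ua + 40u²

Group: 10u(4u + 15a − 6) + (3a − 3)(4u + 15a − 6); both groups contain (4u + 15a − 6).

(4u + 15a − 6)(10u + 3a − 3)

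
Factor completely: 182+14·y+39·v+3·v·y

Group as (3·v·y+39·v) + (14·y+182) = 3·v·(y+13) + 14·(y+13).
Both groups share the factor (y+13).

(3·v+14)·(y+13)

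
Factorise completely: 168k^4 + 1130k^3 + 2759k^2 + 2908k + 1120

By the rational root theorem, k = -5/2 is a root, giving the factor (2k + 5) and quotient 84k^3 + 355k^2 + 492k + 224.
Then k = -7/4 is a root, so (4k + 7) is a factor; dividing leaves 21k^2 + 52k + 32.
The remaining quadratic factors as (7k + 8)(3k + 4).

(2k + 5)(3k + 4)(4k + 7)(7k + 8)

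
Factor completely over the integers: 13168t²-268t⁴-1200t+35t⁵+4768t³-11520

Among the possible rational roots, t = 6/7 is a root, giving the factor (7t-6) and quotient 5t⁴-34t³+652t²+2440t+1920.
Next, t = -6/5 is a root, so (5t+6) is a factor; dividing leaves t³-8t²+140t+320.
Next, t = -2 is a root, giving the factor (t+2) and quotient t²-10t+160.
The quadratic t²-10t+160 has discriminant -540 < 0 and is irreducible over ℤ.

(5t+6)(7t-6)(t+2)(t²-10t+160)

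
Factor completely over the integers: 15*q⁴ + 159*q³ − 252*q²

Pull out the common factor 3*q², then factor the remaining trinomial.

3*q²*(5*q − 7)*(q + 12)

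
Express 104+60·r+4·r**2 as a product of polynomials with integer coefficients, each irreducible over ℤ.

Pull out the common factor 4, then factor the remaining trinomial.

4·(r+13)·(r+2)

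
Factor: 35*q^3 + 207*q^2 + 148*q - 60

Trying the rational-root candidates, q = -6/5 is a root, so (5*q + 6) is a factor; dividing leaves 7*q^2 + 33*q - 10.
The remaining quadratic factors as (7*q - 2)(q + 5).

(5*q + 6)*(7*q - 2)*(q + 5)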